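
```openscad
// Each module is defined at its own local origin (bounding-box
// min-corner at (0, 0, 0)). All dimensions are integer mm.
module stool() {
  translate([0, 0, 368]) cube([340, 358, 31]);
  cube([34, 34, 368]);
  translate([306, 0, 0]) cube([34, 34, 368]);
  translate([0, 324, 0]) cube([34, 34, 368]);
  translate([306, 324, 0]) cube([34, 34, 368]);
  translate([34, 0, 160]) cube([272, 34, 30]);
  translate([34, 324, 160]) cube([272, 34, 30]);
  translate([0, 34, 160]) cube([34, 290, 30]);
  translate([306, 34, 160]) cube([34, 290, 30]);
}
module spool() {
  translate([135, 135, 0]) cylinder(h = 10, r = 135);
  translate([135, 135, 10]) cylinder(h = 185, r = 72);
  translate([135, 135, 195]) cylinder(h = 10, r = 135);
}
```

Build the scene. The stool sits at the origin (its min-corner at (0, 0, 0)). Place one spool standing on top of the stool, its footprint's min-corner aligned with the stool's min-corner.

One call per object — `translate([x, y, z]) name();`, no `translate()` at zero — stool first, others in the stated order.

stool();
translate([0, 0, 399]) spool();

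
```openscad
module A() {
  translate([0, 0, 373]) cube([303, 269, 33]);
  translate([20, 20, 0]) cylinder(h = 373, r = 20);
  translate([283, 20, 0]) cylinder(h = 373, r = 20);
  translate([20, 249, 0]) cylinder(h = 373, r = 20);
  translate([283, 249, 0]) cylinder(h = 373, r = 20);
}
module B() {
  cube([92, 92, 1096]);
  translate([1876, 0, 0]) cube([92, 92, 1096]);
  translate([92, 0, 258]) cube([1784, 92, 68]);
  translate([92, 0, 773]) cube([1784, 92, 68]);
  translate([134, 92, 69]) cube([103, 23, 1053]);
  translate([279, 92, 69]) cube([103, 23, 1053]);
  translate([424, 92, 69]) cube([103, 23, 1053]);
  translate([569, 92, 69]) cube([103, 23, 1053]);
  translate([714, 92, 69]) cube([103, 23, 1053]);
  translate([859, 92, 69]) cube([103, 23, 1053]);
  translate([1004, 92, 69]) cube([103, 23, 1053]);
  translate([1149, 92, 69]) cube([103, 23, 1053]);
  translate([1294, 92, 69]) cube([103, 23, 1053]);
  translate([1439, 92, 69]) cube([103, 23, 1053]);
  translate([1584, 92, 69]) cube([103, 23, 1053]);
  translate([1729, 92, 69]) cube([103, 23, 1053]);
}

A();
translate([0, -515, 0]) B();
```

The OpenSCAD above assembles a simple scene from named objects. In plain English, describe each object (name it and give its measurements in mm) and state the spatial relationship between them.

A is a simple wooden stool: a rectangular seat 303 mm (x) by 269 mm (y), 33 mm thick, top face at z = 406 mm, on four round legs, each 40 mm in diameter. The legs rest on z = 0, each leg's axis is inset half a diameter from the nearest pair of seat edges (so the leg's bounding box is flush with the corner).

B is a fence section. Two 92×92 mm posts, 1096 mm tall, stand on the floor with a clear span of 1784 mm between their inner faces. Two horizontal rails of 92×68 mm section span the gap between the posts with their undersides at z = 258 mm and z = 773 mm, flush with the posts' −y face. 12 pickets, each 103 mm wide, 23 mm thick and 1053 mm tall, are fixed to the +y face of the rails with their bottoms at z = 69 mm, evenly spaced across the span with equal gaps (rounded down to the nearest mm) at the −x end and between each pair — any rounding remainder accumulates at the +x end.

The fence section is on the floor beside the stool on its −y side.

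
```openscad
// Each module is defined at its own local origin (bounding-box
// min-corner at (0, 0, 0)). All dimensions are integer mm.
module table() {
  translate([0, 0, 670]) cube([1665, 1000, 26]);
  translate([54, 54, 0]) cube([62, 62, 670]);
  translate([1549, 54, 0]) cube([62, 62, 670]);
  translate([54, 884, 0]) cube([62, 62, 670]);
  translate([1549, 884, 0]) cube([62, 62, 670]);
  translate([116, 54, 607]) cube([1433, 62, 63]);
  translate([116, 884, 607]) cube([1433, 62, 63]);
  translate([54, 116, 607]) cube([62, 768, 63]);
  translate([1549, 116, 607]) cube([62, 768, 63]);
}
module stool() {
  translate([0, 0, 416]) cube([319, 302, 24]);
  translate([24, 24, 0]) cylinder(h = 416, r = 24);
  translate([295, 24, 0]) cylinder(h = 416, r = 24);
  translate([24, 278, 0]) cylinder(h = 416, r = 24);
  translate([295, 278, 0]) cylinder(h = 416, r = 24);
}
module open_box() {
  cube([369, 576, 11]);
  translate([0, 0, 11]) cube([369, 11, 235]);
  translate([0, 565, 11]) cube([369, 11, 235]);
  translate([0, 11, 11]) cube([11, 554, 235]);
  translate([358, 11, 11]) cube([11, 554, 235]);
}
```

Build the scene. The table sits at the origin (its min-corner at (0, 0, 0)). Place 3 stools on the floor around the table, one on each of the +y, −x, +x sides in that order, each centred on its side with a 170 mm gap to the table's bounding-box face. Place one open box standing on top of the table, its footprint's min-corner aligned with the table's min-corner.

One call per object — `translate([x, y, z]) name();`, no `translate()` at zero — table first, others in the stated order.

table();
translate([673, 1170, 0]) stool();
translate([-489, 349, 0]) stool();
translate([1835, 349, 0]) stool();
translate([0, 0, 696]) open_box();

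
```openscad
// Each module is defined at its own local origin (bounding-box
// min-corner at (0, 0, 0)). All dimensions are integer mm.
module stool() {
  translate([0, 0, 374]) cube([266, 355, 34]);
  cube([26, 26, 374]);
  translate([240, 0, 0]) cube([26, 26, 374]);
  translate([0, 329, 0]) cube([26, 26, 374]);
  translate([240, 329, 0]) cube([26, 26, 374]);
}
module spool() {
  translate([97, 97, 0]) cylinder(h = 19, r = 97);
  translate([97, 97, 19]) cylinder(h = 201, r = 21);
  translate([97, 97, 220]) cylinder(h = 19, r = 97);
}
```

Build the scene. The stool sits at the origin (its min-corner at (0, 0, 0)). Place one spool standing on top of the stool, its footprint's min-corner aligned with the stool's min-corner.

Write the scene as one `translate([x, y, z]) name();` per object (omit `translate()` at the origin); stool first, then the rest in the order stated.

stool();
translate([0, 0, 408]) spool();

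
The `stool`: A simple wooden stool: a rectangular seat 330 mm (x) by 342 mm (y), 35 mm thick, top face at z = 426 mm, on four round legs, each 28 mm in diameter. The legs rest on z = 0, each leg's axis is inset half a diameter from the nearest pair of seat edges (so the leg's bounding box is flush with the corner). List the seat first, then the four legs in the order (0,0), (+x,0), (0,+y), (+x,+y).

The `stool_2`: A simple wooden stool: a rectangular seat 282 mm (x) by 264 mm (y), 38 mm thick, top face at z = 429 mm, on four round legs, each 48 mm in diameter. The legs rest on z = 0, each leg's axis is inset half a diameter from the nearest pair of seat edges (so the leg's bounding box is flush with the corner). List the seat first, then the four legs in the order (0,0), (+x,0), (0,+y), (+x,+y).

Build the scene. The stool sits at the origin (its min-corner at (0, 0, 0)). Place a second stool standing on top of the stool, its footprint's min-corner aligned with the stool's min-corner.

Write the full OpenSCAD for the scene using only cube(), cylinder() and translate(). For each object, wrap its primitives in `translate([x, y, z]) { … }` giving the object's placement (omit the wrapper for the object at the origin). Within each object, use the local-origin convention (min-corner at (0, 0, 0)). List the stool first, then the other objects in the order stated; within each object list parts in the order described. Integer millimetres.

translate([0, 0, 391]) cube([330, 342, 35]);
translate([14, 14, 0]) cylinder(h = 391, r = 14);
translate([316, 14, 0]) cylinder(h = 391, r = 14);
translate([14, 328, 0]) cylinder(h = 391, r = 14);
translate([316, 328, 0]) cylinder(h = 391, r = 14);
translate([0, 0, 426]) {
  translate([0, 0, 391]) cube([282, 264, 38]);
  translate([24, 24, 0]) cylinder(h = 391, r = 24);
  translate([258, 24, 0]) cylinder(h = 391, r = 24);
  translate([24, 240, 0]) cylinder(h = 391, r = 24);
  translate([258, 240, 0]) cylinder(h = 391, r = 24);
}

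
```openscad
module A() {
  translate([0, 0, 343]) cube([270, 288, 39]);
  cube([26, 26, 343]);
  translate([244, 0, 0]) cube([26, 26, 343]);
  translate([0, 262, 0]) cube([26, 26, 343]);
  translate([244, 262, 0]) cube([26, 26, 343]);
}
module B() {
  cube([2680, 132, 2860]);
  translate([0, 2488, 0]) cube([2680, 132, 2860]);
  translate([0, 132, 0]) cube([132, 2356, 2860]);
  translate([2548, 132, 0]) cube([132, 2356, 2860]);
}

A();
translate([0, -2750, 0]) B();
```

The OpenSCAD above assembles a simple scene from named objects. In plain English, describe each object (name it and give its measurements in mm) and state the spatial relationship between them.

A is a four-legged stool. The seat is a 270×288×39 mm slab whose top surface is at z = 382 mm; four square legs, each 26×26 mm in cross-section, run from the floor (z = 0) to the underside of the seat, each flush with a corner of the seat.

B is a box-shaped house frame (walls only): outside footprint 2680×2620 mm, wall height 2860 mm, wall thickness 132 mm. The two y-facing walls run the full x-width; the two x-facing walls fit between the inner faces of the y-facing walls.

The house frame is on the floor beside the stool on its −y side.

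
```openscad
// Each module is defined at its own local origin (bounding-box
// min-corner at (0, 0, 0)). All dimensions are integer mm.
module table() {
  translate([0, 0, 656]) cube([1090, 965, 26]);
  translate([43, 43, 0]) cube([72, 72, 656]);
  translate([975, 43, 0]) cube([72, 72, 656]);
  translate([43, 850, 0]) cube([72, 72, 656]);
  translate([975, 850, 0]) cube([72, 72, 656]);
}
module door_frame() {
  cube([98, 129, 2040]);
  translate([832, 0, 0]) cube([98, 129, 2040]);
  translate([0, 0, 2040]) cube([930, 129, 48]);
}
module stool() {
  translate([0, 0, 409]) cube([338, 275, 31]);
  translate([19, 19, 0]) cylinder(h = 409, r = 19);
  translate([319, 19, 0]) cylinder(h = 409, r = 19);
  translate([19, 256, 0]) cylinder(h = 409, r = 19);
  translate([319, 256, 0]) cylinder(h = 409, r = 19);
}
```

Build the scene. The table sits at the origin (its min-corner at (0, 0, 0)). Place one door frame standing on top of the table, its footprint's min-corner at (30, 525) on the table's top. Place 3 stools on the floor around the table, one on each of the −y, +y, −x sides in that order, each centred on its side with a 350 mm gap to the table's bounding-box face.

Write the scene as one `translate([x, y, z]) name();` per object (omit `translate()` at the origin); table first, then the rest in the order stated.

table();
translate([30, 525, 682]) door_frame();
translate([376, -625, 0]) stool();
translate([376, 1315, 0]) stool();
translate([-688, 345, 0]) stool();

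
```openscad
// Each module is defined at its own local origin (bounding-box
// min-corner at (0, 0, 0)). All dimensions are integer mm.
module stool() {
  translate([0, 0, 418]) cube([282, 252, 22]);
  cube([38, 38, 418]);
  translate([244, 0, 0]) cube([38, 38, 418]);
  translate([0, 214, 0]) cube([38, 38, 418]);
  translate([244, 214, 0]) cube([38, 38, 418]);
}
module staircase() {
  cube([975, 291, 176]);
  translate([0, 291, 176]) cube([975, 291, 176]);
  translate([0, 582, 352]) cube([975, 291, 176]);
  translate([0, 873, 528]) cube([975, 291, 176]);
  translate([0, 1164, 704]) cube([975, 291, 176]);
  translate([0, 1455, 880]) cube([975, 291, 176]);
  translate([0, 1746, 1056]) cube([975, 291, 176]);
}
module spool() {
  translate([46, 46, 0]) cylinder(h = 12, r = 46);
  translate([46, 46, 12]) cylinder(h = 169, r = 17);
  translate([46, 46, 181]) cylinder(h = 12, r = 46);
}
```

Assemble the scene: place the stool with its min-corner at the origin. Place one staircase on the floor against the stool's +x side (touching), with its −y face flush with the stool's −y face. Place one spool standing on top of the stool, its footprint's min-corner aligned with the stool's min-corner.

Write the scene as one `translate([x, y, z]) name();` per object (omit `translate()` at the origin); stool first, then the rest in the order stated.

stool();
translate([282, 0, 0]) staircase();
translate([0, 0, 440]) spool();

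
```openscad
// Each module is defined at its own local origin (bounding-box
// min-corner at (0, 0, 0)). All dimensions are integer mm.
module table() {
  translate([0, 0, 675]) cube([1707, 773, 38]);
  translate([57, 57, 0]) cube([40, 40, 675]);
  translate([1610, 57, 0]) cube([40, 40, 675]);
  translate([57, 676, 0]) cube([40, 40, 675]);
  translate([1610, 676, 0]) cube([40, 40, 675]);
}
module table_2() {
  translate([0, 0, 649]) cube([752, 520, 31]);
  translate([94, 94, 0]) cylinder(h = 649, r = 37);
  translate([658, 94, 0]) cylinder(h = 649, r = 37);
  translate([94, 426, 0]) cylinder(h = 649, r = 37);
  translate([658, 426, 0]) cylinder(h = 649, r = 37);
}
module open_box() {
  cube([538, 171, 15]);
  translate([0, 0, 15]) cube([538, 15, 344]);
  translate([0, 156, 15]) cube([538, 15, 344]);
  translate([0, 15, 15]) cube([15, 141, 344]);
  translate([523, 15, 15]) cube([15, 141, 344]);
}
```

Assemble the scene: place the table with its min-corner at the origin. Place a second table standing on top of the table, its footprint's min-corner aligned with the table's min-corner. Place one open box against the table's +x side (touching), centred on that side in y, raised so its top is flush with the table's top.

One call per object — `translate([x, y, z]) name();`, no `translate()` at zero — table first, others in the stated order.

table();
translate([0, 0, 713]) table_2();
translate([1707, 301, 354]) open_box();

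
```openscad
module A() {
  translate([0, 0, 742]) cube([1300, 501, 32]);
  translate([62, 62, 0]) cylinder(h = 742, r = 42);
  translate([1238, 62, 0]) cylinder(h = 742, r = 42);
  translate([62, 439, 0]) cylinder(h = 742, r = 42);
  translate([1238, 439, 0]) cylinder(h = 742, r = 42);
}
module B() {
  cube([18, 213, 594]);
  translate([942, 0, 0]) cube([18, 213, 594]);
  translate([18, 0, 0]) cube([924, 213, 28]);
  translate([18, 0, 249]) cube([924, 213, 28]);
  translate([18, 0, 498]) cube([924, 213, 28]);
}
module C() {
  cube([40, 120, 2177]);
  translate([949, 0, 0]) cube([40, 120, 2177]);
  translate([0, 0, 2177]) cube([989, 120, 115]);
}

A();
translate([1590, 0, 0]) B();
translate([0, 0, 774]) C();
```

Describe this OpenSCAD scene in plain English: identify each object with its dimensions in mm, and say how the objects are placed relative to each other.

A is a rectangular dining table. The top is 1300×501×32 mm with its upper surface at z = 774 mm. It stands on four round legs of 84 mm diameter, each leg's bounding box inset 20 mm from the nearest pair of top edges, running from the floor to the underside of the top.

B is a bookshelf 960 mm wide overall, 213 mm deep and 594 mm tall. The two sides are 18 mm thick vertical panels. 3 horizontal shelves of 28 mm thickness span between the inner faces of the sides; the lowest shelf sits on the floor and shelves are stacked with a clear vertical gap of 221 mm between each pair.

C is a rectangular door frame: two vertical jambs of 40×120 mm section, 2177 mm tall, with a clear opening 909 mm wide between their inner faces. A header 115 mm tall and 120 mm deep lies on top of the jambs and spans the full outside width.

The bookshelf is on the floor beside the table on its +x side. The door frame is on top of the table.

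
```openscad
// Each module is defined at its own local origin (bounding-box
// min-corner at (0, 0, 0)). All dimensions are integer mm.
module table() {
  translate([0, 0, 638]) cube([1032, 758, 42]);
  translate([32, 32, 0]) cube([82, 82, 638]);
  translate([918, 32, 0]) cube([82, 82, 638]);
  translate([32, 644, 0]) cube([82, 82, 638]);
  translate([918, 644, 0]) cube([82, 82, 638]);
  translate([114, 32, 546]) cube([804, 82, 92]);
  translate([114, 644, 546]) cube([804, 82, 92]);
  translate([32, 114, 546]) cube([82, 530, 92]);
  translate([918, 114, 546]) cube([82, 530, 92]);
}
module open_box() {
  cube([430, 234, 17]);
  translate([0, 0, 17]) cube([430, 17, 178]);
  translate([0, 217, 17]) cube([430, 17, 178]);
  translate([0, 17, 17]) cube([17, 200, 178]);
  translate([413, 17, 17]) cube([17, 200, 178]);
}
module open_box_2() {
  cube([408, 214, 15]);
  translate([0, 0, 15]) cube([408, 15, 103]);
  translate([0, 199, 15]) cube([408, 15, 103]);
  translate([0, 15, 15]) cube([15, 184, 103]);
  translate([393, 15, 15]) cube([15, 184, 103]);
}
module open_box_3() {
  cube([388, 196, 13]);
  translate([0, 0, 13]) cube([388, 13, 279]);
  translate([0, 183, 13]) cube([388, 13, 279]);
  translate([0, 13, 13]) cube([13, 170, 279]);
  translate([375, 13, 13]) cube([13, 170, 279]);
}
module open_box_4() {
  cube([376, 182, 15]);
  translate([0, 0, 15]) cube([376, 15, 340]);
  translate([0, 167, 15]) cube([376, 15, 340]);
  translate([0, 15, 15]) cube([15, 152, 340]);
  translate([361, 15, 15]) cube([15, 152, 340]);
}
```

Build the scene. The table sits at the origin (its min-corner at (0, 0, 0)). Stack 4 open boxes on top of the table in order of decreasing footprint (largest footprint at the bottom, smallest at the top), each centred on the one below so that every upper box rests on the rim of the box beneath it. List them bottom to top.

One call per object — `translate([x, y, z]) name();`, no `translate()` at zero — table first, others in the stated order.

table();
translate([301, 262, 680]) open_box();
translate([312, 272, 875]) open_box_2();
translate([322, 281, 993]) open_box_3();
translate([328, 288, 1285]) open_box_4();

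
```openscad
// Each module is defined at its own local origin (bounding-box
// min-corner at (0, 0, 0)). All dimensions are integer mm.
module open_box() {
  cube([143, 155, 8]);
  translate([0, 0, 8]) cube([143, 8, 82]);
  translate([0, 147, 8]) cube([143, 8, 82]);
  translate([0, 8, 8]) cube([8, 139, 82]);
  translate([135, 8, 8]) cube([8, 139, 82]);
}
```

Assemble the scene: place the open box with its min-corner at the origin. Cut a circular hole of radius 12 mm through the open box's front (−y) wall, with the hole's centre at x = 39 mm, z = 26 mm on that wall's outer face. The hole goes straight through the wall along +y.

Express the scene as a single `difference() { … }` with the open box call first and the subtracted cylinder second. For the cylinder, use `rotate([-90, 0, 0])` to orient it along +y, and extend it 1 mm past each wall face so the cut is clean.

difference() {
  open_box();
  translate([39, -1, 26]) rotate([-90, 0, 0]) cylinder(h = 10, r = 12);
}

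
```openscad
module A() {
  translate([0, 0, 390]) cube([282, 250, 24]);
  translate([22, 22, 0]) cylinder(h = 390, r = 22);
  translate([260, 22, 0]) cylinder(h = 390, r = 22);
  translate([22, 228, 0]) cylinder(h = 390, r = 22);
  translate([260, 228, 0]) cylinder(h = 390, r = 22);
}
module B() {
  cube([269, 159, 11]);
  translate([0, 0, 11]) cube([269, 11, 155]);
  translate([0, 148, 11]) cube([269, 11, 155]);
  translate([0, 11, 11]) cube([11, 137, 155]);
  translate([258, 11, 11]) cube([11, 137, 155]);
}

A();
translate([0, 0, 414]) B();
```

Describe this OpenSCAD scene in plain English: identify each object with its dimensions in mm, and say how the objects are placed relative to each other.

A is a four-legged stool. The seat is 282×250 mm, 24 mm thick, top at z = 414 mm. It stands on four round legs, each 44 mm in diameter, from z = 0 to the seat underside, each leg's axis is inset half a diameter from the nearest pair of seat edges (so the leg's bounding box is flush with the corner).

B is an open-topped rectangular box: outside dimensions 269×159×166 mm, with a uniform wall and base thickness of 11 mm. The base is a full 269×159 slab on the floor; four walls sit on top of the base. The front and back walls (the −y and +y sides) span the full width; the two side walls fit between them.

The open box is on top of the stool.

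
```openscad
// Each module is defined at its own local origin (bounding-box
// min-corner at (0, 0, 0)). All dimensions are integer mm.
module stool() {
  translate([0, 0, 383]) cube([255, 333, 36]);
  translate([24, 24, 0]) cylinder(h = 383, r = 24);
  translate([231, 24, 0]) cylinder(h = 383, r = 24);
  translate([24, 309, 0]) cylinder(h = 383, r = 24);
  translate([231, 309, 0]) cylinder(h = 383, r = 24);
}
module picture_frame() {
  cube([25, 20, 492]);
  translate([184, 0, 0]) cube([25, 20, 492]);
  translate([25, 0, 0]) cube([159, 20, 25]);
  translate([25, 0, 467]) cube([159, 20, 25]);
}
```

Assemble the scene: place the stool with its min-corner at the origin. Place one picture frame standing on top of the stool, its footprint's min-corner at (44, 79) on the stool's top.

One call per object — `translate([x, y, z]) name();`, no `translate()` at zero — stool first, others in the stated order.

stool();
translate([44, 79, 419]) picture_frame();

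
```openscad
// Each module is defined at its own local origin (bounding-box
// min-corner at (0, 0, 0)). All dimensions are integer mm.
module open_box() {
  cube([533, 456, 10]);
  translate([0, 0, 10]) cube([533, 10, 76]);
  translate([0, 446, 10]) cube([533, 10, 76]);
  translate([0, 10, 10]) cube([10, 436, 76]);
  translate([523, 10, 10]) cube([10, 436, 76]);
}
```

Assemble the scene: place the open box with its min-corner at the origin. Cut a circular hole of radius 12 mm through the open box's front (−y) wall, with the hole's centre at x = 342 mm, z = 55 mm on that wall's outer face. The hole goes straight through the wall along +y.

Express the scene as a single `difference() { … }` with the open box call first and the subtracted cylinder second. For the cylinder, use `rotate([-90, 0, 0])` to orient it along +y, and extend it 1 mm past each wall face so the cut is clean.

difference() {
  open_box();
  translate([342, -1, 55]) rotate([-90, 0, 0]) cylinder(h = 12, r = 12);
}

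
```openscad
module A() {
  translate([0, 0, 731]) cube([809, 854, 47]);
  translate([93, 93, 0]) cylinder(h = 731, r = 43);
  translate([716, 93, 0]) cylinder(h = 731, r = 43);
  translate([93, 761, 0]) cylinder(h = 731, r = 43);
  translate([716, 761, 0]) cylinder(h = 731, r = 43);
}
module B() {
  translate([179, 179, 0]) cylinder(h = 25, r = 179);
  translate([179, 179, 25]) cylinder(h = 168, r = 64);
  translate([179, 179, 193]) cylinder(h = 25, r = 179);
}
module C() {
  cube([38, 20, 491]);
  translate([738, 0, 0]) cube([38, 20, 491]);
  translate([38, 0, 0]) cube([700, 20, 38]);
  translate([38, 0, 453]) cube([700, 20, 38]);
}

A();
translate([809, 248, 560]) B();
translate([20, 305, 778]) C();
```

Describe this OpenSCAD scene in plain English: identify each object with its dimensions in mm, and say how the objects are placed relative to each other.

A is a table with a 809×854 mm rectangular top, 47 mm thick, top surface at z = 778 mm, supported by four round legs of 86 mm diameter, each leg's bounding box inset 50 mm from the nearest pair of top edges, running from the floor.

B is a spool: two coaxial disc flanges of radius 179 mm and thickness 25 mm, joined by a core cylinder of radius 64 mm and height 168 mm. The lower flange rests on z = 0 and the three cylinders share a vertical axis.

C is a picture frame with a 700×415 mm rectangular opening (x by z) and a uniform 38 mm border on every side. Frame depth is 20 mm along y. It is built from two vertical stiles running the full outside height and two horizontal rails spanning the gap between the stiles.

The spool is beside the table with their tops flush at z = 778. The picture frame is on top of the table.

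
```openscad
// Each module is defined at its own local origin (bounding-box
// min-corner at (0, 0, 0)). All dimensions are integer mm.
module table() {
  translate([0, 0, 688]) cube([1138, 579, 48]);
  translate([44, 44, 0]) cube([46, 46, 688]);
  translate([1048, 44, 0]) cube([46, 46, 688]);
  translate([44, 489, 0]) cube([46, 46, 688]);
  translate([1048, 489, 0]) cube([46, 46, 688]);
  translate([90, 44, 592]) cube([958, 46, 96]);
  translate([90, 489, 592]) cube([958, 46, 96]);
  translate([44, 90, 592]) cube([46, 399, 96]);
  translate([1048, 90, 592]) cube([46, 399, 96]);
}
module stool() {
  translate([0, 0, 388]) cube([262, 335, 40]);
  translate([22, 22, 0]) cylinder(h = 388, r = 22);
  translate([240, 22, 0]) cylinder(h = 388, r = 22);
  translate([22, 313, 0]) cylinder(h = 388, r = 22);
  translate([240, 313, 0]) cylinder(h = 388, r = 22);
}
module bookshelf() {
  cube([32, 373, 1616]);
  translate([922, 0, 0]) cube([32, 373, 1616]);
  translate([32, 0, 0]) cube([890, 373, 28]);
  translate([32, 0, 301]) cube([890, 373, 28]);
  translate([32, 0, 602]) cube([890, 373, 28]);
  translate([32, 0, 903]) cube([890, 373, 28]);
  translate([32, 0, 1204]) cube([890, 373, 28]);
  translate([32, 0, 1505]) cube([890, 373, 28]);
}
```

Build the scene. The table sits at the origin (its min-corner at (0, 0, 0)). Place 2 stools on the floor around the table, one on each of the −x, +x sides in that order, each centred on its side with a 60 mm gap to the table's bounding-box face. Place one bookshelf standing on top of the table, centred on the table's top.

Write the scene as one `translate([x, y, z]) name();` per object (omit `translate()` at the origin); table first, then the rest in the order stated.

table();
translate([-322, 122, 0]) stool();
translate([1198, 122, 0]) stool();
translate([92, 103, 736]) bookshelf();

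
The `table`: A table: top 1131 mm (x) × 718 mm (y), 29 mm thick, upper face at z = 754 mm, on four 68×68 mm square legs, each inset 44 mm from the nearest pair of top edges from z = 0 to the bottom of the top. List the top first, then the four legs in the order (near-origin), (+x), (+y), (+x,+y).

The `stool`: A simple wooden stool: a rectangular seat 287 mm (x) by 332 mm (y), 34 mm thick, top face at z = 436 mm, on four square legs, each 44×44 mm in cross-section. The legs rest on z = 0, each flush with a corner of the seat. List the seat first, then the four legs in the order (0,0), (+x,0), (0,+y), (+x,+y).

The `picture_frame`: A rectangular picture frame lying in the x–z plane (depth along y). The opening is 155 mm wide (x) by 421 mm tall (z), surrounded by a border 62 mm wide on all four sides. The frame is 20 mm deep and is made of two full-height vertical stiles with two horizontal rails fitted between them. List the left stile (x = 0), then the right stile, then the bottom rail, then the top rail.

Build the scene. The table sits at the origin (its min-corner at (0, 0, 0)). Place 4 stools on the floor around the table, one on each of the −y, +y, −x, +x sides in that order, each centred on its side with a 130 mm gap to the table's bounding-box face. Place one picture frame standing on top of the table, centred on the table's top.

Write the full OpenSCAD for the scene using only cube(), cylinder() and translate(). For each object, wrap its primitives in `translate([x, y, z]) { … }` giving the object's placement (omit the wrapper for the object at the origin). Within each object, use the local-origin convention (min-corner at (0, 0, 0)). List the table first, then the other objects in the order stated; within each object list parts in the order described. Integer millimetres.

translate([0, 0, 725]) cube([1131, 718, 29]);
translate([44, 44, 0]) cube([68, 68, 725]);
translate([1019, 44, 0]) cube([68, 68, 725]);
translate([44, 606, 0]) cube([68, 68, 725]);
translate([1019, 606, 0]) cube([68, 68, 725]);
translate([422, -462, 0]) {
  translate([0, 0, 402]) cube([287, 332, 34]);
  cube([44, 44, 402]);
  translate([243, 0, 0]) cube([44, 44, 402]);
  translate([0, 288, 0]) cube([44, 44, 402]);
  translate([243, 288, 0]) cube([44, 44, 402]);
}
translate([422, 848, 0]) {
  translate([0, 0, 402]) cube([287, 332, 34]);
  cube([44, 44, 402]);
  translate([243, 0, 0]) cube([44, 44, 402]);
  translate([0, 288, 0]) cube([44, 44, 402]);
  translate([243, 288, 0]) cube([44, 44, 402]);
}
translate([-417, 193, 0]) {
  translate([0, 0, 402]) cube([287, 332, 34]);
  cube([44, 44, 402]);
  translate([243, 0, 0]) cube([44, 44, 402]);
  translate([0, 288, 0]) cube([44, 44, 402]);
  translate([243, 288, 0]) cube([44, 44, 402]);
}
translate([1261, 193, 0]) {
  translate([0, 0, 402]) cube([287, 332, 34]);
  cube([44, 44, 402]);
  translate([243, 0, 0]) cube([44, 44, 402]);
  translate([0, 288, 0]) cube([44, 44, 402]);
  translate([243, 288, 0]) cube([44, 44, 402]);
}
translate([426, 349, 754]) {
  cube([62, 20, 545]);
  translate([217, 0, 0]) cube([62, 20, 545]);
  translate([62, 0, 0]) cube([155, 20, 62]);
  translate([62, 0, 483]) cube([155, 20, 62]);
}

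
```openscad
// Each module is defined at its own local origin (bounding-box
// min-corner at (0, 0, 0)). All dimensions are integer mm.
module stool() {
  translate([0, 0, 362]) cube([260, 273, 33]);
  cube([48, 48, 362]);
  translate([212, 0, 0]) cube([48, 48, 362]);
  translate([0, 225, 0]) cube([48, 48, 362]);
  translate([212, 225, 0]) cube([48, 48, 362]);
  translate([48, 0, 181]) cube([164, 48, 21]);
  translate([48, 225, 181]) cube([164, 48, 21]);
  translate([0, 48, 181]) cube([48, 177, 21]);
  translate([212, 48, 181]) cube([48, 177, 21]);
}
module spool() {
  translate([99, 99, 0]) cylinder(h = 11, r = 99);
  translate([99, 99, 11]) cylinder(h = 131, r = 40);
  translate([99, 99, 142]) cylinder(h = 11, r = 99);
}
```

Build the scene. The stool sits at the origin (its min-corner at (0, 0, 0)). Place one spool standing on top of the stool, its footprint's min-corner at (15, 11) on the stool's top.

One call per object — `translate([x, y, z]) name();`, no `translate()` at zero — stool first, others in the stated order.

stool();
translate([15, 11, 395]) spool();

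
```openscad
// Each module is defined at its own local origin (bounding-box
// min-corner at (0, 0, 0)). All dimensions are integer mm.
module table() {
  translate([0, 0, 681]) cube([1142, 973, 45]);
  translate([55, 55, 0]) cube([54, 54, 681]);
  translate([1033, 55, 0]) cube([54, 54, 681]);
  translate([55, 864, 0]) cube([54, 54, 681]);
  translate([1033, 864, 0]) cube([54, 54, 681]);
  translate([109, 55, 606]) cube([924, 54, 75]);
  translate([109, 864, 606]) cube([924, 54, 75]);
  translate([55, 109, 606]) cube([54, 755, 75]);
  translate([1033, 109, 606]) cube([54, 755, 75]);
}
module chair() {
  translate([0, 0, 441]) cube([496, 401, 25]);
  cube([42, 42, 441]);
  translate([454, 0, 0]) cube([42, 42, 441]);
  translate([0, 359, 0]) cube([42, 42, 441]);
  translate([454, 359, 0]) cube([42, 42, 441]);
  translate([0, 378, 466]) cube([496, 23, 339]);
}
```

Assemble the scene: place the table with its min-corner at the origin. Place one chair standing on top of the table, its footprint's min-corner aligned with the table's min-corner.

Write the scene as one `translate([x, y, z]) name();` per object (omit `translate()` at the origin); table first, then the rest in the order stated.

table();
translate([0, 0, 726]) chair();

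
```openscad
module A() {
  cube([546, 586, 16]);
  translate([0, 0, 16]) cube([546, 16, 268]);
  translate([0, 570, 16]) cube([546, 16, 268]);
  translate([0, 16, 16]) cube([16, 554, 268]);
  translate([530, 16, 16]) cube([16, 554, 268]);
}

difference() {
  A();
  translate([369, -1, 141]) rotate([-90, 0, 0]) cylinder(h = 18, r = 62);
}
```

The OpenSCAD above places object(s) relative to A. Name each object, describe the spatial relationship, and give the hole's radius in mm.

A is an open box. The open box has a circular hole through its front wall. The hole's radius is 62 mm.

The subtracted cylinder has r = 62 mm.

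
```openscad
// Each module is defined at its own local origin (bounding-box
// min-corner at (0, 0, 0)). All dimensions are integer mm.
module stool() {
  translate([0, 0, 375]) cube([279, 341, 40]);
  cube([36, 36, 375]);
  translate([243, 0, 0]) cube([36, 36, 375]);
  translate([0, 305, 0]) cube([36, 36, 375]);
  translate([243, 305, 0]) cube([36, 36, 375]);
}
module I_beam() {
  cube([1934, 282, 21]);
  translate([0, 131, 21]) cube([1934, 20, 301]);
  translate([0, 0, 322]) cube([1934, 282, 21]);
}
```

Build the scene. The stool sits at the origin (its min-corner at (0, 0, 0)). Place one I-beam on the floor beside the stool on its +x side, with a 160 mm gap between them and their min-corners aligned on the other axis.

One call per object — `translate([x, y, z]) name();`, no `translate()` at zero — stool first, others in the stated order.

stool();
translate([439, 0, 0]) I_beam();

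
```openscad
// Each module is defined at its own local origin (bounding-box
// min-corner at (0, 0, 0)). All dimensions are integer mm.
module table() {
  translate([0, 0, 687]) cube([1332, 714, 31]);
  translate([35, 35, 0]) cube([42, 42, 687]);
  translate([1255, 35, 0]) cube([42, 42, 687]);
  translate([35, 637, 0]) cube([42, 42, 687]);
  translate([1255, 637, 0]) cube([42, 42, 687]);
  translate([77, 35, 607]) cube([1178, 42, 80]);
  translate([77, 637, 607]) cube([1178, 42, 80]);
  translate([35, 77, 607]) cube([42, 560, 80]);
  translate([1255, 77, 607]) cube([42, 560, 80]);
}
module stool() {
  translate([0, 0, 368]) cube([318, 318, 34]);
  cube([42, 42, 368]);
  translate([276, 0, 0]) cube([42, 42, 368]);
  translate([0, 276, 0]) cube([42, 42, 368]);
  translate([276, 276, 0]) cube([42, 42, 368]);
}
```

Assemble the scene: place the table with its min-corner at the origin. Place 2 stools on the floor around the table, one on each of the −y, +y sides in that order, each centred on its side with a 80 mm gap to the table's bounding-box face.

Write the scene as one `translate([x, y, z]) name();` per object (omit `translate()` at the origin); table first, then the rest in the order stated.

table();
translate([507, -398, 0]) stool();
translate([507, 794, 0]) stool();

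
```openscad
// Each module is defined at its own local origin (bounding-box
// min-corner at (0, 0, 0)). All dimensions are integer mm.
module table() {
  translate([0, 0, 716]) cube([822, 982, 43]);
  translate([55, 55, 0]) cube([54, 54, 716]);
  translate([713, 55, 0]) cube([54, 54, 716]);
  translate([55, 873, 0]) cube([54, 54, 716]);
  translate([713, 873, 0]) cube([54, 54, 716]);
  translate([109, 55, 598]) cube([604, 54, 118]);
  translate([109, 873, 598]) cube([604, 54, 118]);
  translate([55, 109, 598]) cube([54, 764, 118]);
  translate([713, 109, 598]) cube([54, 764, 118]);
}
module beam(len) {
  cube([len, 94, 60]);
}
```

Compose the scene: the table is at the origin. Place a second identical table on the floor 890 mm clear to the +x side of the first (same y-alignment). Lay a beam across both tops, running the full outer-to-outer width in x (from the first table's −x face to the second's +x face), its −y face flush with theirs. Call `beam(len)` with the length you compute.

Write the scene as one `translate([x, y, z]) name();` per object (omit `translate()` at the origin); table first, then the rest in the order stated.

table();
translate([1712, 0, 0]) table();
translate([0, 0, 759]) beam(2534);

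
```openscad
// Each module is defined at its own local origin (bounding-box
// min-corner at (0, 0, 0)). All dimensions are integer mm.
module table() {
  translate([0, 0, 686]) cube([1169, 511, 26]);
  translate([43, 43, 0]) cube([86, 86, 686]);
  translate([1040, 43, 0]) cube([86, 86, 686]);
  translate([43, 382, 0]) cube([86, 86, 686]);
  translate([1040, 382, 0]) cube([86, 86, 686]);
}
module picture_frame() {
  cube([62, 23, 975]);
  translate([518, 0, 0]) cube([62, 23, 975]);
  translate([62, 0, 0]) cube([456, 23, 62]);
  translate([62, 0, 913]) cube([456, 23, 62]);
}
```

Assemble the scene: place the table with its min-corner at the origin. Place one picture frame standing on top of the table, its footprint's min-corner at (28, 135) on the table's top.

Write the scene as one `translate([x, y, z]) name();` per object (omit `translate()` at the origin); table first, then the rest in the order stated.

table();
translate([28, 135, 712]) picture_frame();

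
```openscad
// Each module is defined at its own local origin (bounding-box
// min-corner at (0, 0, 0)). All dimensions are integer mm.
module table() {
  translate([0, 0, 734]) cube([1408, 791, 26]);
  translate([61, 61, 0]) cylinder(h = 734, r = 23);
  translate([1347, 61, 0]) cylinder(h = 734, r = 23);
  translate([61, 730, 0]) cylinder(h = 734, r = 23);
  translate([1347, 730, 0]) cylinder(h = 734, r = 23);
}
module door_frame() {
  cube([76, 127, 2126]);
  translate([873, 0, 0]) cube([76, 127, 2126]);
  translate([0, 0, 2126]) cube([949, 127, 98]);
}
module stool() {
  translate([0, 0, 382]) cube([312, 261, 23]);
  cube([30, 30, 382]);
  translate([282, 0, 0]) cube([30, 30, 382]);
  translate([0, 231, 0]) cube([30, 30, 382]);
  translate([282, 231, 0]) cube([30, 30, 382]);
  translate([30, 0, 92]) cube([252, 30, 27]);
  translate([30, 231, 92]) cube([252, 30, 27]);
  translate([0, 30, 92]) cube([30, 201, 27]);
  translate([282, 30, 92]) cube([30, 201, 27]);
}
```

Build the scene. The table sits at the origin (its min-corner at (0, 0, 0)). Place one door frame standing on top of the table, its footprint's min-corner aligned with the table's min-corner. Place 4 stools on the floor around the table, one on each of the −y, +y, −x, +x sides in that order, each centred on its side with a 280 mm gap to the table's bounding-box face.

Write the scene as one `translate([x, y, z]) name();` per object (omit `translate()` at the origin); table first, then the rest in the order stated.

table();
translate([0, 0, 760]) door_frame();
translate([548, -541, 0]) stool();
translate([548, 1071, 0]) stool();
translate([-592, 265, 0]) stool();
translate([1688, 265, 0]) stool();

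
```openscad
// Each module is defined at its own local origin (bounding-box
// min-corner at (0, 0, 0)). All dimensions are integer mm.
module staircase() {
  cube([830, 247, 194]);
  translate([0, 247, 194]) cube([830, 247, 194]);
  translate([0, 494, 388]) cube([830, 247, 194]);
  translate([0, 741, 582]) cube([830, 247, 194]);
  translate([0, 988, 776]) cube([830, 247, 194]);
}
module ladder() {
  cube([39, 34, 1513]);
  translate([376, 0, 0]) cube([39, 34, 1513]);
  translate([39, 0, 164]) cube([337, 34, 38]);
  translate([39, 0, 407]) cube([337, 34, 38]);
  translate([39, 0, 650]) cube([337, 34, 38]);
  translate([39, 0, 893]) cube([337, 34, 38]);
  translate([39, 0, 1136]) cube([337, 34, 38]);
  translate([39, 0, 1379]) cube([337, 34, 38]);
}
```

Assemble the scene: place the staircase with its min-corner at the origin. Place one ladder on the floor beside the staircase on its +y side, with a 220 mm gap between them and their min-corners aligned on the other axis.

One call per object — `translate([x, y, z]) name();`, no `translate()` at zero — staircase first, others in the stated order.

staircase();
translate([0, 1455, 0]) ladder();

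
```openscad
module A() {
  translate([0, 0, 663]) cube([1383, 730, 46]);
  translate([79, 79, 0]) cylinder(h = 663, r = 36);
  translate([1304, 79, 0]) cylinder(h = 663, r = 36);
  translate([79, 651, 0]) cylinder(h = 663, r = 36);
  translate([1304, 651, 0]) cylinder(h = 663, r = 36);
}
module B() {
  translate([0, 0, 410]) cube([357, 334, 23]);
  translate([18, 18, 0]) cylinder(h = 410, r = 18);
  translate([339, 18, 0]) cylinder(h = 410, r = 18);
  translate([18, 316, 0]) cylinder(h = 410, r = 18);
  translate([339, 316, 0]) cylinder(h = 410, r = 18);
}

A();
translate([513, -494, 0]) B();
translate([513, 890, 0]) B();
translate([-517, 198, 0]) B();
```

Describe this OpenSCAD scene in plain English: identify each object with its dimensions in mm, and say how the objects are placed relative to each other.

A is a rectangular dining table. The top is 1383×730×46 mm with its upper surface at z = 709 mm. It stands on four round legs of 72 mm diameter, each leg's bounding box inset 43 mm from the nearest pair of top edges, running from the floor to the underside of the top.

B is a simple wooden stool: a rectangular seat 357 mm (x) by 334 mm (y), 23 mm thick, top face at z = 433 mm, on four round legs, each 36 mm in diameter. The legs rest on z = 0, each leg's axis is inset half a diameter from the nearest pair of seat edges (so the leg's bounding box is flush with the corner).

Three stools sit around the table at the −y, +y, −x sides.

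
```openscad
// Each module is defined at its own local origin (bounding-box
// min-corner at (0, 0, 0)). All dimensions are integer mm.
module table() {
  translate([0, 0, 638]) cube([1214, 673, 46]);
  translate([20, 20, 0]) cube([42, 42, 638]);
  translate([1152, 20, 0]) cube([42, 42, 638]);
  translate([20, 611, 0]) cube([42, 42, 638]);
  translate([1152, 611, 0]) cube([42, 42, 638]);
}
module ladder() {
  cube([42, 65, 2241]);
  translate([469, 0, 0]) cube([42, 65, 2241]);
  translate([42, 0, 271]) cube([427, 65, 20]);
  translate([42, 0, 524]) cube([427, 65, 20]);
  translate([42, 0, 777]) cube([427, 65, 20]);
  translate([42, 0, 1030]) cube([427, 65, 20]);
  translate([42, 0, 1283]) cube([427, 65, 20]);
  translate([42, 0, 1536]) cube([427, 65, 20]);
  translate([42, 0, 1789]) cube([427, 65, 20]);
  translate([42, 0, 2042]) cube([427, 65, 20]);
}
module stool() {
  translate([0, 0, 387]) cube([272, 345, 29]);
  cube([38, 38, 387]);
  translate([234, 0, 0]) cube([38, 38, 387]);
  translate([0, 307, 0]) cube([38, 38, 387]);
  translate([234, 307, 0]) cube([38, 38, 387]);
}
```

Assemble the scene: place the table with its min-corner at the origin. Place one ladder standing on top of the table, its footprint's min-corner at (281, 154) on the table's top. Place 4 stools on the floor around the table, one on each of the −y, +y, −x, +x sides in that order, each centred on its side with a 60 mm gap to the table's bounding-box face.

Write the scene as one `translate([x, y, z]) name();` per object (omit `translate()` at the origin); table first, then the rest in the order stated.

table();
translate([281, 154, 684]) ladder();
translate([471, -405, 0]) stool();
translate([471, 733, 0]) stool();
translate([-332, 164, 0]) stool();
translate([1274, 164, 0]) stool();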